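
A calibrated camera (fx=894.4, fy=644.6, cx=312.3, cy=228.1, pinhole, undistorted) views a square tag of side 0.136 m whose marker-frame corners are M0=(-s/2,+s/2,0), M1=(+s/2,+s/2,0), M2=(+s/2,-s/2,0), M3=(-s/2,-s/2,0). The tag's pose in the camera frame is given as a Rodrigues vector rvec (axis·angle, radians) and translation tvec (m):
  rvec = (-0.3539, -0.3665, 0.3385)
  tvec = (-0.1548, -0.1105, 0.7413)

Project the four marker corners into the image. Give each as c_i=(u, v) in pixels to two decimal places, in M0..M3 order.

Intrinsics K: fx=894.4, fy=644.6, cx=312.3, cy=228.1
Marker side s = 0.136 m; corners in marker frame (Z=0):
  M0 = (-0.0680, +0.0680, 0)
  M1 = (+0.0680, +0.0680, 0)
  M2 = (+0.0680, -0.0680, 0)
  M3 = (-0.0680, -0.0680, 0)
rvec = (-0.3539, -0.3665, 0.3385), |rvec| = θ = 0.61168 rad = 35.047°
Rodrigues: sinθ=0.57424, 1−cosθ=0.18131; R = I + sinθ·[k]× + (1−cosθ)·[k]×²:
    [+0.87938 -0.25493 -0.40212]
    [+0.38064 +0.88378 +0.27212]
    [+0.28602 -0.39236 +0.87421]
t = (-0.1548, -0.1105, 0.7413) m
M0: Pc = R·M0+t = (-0.23193, -0.07629, +0.69517); u = 894.4·(-0.23193)/0.69517 + 312.3 = 13.8972, v = 644.6·(-0.07629)/0.69517 + 228.1 = 157.3630
M1: Pc = R·M1+t = (-0.11234, -0.02452, +0.73407); u = 894.4·(-0.11234)/0.73407 + 312.3 = 175.4266, v = 644.6·(-0.02452)/0.73407 + 228.1 = 206.5688
M2: Pc = R·M2+t = (-0.07767, -0.14471, +0.78743); u = 894.4·(-0.07767)/0.78743 + 312.3 = 224.0821, v = 644.6·(-0.14471)/0.78743 + 228.1 = 109.6356
M3: Pc = R·M3+t = (-0.19726, -0.19648, +0.74853); u = 894.4·(-0.19726)/0.74853 + 312.3 = 76.5961, v = 644.6·(-0.19648)/0.74853 + 228.1 = 58.9004

c0=(13.90, 157.36) c1=(175.43, 206.57) c2=(224.08, 109.64) c3=(76.60, 58.90)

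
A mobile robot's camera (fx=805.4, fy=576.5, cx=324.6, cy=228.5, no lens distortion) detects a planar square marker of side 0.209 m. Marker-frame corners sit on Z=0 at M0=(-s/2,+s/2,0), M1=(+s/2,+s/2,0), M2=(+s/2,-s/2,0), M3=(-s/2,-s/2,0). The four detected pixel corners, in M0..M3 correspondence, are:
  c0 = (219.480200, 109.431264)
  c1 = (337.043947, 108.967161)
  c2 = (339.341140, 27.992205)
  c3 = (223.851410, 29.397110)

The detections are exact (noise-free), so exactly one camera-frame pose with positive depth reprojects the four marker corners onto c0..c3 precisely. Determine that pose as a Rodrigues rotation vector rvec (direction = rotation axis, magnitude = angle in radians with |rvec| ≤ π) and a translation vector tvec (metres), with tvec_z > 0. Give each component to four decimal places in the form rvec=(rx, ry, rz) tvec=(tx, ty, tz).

Intrinsics K: fx=805.4, fy=576.5, cx=324.6, cy=228.5
Marker side s = 0.209 m; corners in marker frame (Z=0):
  M0 = (-0.1045, +0.1045, 0)
  M1 = (+0.1045, +0.1045, 0)
  M2 = (+0.1045, -0.1045, 0)
  M3 = (-0.1045, -0.1045, 0)
Detected image corners:
  c0 = (219.480200, 109.431264) px
  c1 = (337.043947, 108.967161) px
  c2 = (339.341140, 27.992205) px
  c3 = (223.851410, 29.397110) px
Planar DLT: solve 8×8 A·h = b for H (H[2,2]=1):
  H  [+541.56483 -40.27760 +279.59772]
  H  [-8.41638 +379.19199 +68.58465]
  H  [-0.05692 -0.08679 +1.00000]
B = K⁻¹H; ‖b₁‖=0.697730, ‖b₂‖=0.697730; λ = 2/(‖b₁‖+‖b₂‖) = 1.433219, sign → tz>0 ⇒ λ=+1.433219
r₁ = λ·B[:,0] = (+0.99660,+0.01141,-0.08158); r₂ = λ·B[:,1] = (-0.02154,+0.99200,-0.12439)
r₃ = r₁×r₂ = (+0.07951,+0.12572,+0.98887); SVD([r₁ r₂ r₃]) → R = UVᵀ:
  R  [+0.99660 -0.02154 +0.07951]
  R  [+0.01141 +0.99200 +0.12572]
  R  [-0.08158 -0.12439 +0.98887]
t = (-0.08008, -0.39756, +1.43322) m
tr R = 2.977475; θ = arccos((tr R − 1)/2) = 0.150225 rad = 8.607°
axis k = ((R−Rᵀ)₃₂, (R−Rᵀ)₁₃, (R−Rᵀ)₂₁) / (2 sinθ) = (-0.835597, +0.538197, +0.110097)
rvec = θ·k = (-0.125528, +0.080851, +0.016539)

rvec=(-0.1255, 0.0809, 0.0165) tvec=(-0.0801, -0.3976, 1.4332)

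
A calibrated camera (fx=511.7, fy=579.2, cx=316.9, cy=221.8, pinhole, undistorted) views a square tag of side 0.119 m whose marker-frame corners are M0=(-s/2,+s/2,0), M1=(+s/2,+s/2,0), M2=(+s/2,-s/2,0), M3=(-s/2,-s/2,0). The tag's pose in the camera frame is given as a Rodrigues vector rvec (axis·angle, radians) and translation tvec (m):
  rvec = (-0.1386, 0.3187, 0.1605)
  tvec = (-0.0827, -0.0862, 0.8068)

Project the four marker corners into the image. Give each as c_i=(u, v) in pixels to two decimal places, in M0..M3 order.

c0=(223.81, 196.32) c1=(292.30, 206.97) c2=(306.38, 122.35) c3=(238.32, 115.77)

Intrinsics K: fx=511.7, fy=579.2, cx=316.9, cy=221.8
Marker side s = 0.119 m; corners in marker frame (Z=0):
  M0 = (-0.0595, +0.0595, 0)
  M1 = (+0.0595, +0.0595, 0)
  M2 = (+0.0595, -0.0595, 0)
  M3 = (-0.0595, -0.0595, 0)
rvec = (-0.1386, 0.3187, 0.1605), |rvec| = θ = 0.38281 rad = 21.933°
Rodrigues: sinθ=0.37352, 1−cosθ=0.07238; R = I + sinθ·[k]× + (1−cosθ)·[k]×²:
    [+0.93711 -0.17843 +0.29999]
    [+0.13479 +0.97779 +0.16050]
    [-0.32196 -0.10997 +0.94034]
t = (-0.0827, -0.0862, 0.8068) m
M0: Pc = R·M0+t = (-0.14907, -0.03604, +0.81941); u = 511.7·(-0.14907)/0.81941 + 316.9 = 223.8074, v = 579.2·(-0.03604)/0.81941 + 221.8 = 196.3240
M1: Pc = R·M1+t = (-0.03756, -0.02000, +0.78110); u = 511.7·(-0.03756)/0.78110 + 316.9 = 292.2954, v = 579.2·(-0.02000)/0.78110 + 221.8 = 206.9685
M2: Pc = R·M2+t = (-0.01633, -0.13636, +0.79419); u = 511.7·(-0.01633)/0.79419 + 316.9 = 306.3813, v = 579.2·(-0.13636)/0.79419 + 221.8 = 122.3540
M3: Pc = R·M3+t = (-0.12784, -0.15240, +0.83250); u = 511.7·(-0.12784)/0.83250 + 316.9 = 238.3216, v = 579.2·(-0.15240)/0.83250 + 221.8 = 115.7710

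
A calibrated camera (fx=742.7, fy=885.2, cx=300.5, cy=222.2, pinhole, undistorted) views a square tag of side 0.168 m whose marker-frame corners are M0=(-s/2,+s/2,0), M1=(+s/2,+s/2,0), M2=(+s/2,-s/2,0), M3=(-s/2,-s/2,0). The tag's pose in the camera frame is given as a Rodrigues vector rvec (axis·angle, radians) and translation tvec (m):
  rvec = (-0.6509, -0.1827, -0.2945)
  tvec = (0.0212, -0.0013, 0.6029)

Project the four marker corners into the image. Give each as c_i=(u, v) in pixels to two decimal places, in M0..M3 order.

c0=(257.83, 354.94) c1=(464.91, 290.38) c2=(381.20, 113.44) c3=(199.76, 156.00)

Intrinsics K: fx=742.7, fy=885.2, cx=300.5, cy=222.2
Marker side s = 0.168 m; corners in marker frame (Z=0):
  M0 = (-0.0840, +0.0840, 0)
  M1 = (+0.0840, +0.0840, 0)
  M2 = (+0.0840, -0.0840, 0)
  M3 = (-0.0840, -0.0840, 0)
rvec = (-0.6509, -0.1827, -0.2945), |rvec| = θ = 0.73741 rad = 42.251°
Rodrigues: sinθ=0.67238, 1−cosθ=0.25979; R = I + sinθ·[k]× + (1−cosθ)·[k]×²:
    [+0.94262 +0.32534 -0.07501]
    [-0.21171 +0.75616 +0.61920]
    [+0.25817 -0.56779 +0.78164]
t = (0.0212, -0.0013, 0.6029) m
M0: Pc = R·M0+t = (-0.03065, +0.08000, +0.53352); u = 742.7·(-0.03065)/0.53352 + 300.5 = 257.8310, v = 885.2·(+0.08000)/0.53352 + 222.2 = 354.9351
M1: Pc = R·M1+t = (+0.12771, +0.04443, +0.57689); u = 742.7·(+0.12771)/0.57689 + 300.5 = 464.9139, v = 885.2·(+0.04443)/0.57689 + 222.2 = 290.3798
M2: Pc = R·M2+t = (+0.07305, -0.08260, +0.67228); u = 742.7·(+0.07305)/0.67228 + 300.5 = 381.2034, v = 885.2·(-0.08260)/0.67228 + 222.2 = 113.4382
M3: Pc = R·M3+t = (-0.08531, -0.04703, +0.62891); u = 742.7·(-0.08531)/0.62891 + 300.5 = 199.7563, v = 885.2·(-0.04703)/0.62891 + 222.2 = 155.9997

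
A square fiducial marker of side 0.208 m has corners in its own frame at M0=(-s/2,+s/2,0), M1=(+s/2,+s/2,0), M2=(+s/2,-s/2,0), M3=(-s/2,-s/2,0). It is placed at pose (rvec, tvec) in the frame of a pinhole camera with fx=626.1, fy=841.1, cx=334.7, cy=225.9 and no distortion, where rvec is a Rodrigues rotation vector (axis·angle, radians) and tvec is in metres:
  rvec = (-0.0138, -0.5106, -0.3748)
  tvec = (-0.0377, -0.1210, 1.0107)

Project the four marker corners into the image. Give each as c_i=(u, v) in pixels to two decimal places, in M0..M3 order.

c0=(279.95, 236.31) c1=(383.26, 178.57) c2=(340.26, 22.88) c3=(230.65, 65.32)

Intrinsics K: fx=626.1, fy=841.1, cx=334.7, cy=225.9
Marker side s = 0.208 m; corners in marker frame (Z=0):
  M0 = (-0.1040, +0.1040, 0)
  M1 = (+0.1040, +0.1040, 0)
  M2 = (+0.1040, -0.1040, 0)
  M3 = (-0.1040, -0.1040, 0)
rvec = (-0.0138, -0.5106, -0.3748), |rvec| = θ = 0.63354 rad = 36.299°
Rodrigues: sinθ=0.59200, 1−cosθ=0.19407; R = I + sinθ·[k]× + (1−cosθ)·[k]×²:
    [+0.80603 +0.35363 -0.47462]
    [-0.34682 +0.93199 +0.10542]
    [+0.47962 +0.07963 +0.87385]
t = (-0.0377, -0.1210, 1.0107) m
M0: Pc = R·M0+t = (-0.08475, +0.01200, +0.96910); u = 626.1·(-0.08475)/0.96910 + 334.7 = 279.9468, v = 841.1·(+0.01200)/0.96910 + 225.9 = 236.3115
M1: Pc = R·M1+t = (+0.08290, -0.06014, +1.06886); u = 626.1·(+0.08290)/1.06886 + 334.7 = 383.2624, v = 841.1·(-0.06014)/1.06886 + 225.9 = 178.5733
M2: Pc = R·M2+t = (+0.00935, -0.25400, +1.05230); u = 626.1·(+0.00935)/1.05230 + 334.7 = 340.2625, v = 841.1·(-0.25400)/1.05230 + 225.9 = 22.8816
M3: Pc = R·M3+t = (-0.15830, -0.18186, +0.95254); u = 626.1·(-0.15830)/0.95254 + 334.7 = 230.6469, v = 841.1·(-0.18186)/0.95254 + 225.9 = 65.3179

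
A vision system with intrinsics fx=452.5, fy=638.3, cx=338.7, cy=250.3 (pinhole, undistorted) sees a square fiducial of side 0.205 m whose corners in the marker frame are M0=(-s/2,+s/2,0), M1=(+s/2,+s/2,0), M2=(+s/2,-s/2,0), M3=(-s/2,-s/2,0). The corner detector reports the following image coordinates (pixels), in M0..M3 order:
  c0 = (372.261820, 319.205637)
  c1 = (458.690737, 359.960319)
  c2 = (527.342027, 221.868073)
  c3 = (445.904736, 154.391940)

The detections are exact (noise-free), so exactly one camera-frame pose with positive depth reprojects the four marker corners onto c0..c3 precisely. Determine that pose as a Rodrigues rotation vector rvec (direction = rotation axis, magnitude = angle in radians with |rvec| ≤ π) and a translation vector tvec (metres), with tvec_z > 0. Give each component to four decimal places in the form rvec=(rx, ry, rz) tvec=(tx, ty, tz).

rvec=(0.3866, -0.5018, 0.4426) tvec=(0.1825, 0.0206, 0.7224)

Intrinsics K: fx=452.5, fy=638.3, cx=338.7, cy=250.3
Marker side s = 0.205 m; corners in marker frame (Z=0):
  M0 = (-0.1025, +0.1025, 0)
  M1 = (+0.1025, +0.1025, 0)
  M2 = (+0.1025, -0.1025, 0)
  M3 = (-0.1025, -0.1025, 0)
Detected image corners:
  c0 = (372.261820, 319.205637) px
  c1 = (458.690737, 359.960319) px
  c2 = (527.342027, 221.868073) px
  c3 = (445.904736, 154.391940) px
Planar DLT: solve 8×8 A·h = b for H (H[2,2]=1):
  H  [+743.69023 -194.00323 +453.00375]
  H  [+457.01488 +822.84533 +268.52720]
  H  [+0.74014 +0.33728 +1.00000]
B = K⁻¹H; ‖b₁‖=1.384237, ‖b₂‖=1.384237; λ = 2/(‖b₁‖+‖b₂‖) = 0.722420, sign → tz>0 ⇒ λ=+0.722420
r₁ = λ·B[:,0] = (+0.78709,+0.30757,+0.53469); r₂ = λ·B[:,1] = (-0.49211,+0.83574,+0.24366)
r₃ = r₁×r₂ = (-0.37192,-0.45491,+0.80916); SVD([r₁ r₂ r₃]) → R = UVᵀ:
  R  [+0.78709 -0.49211 -0.37192]
  R  [+0.30757 +0.83574 -0.45491]
  R  [+0.53469 +0.24366 +0.80916]
t = (+0.18249, +0.02063, +0.72242) m
tr R = 2.431981; θ = arccos((tr R − 1)/2) = 0.772755 rad = 44.276°
axis k = ((R−Rᵀ)₃₂, (R−Rᵀ)₁₃, (R−Rᵀ)₂₁) / (2 sinθ) = (+0.500329, -0.649331, +0.572748)
rvec = θ·k = (+0.386632, -0.501773, +0.442594)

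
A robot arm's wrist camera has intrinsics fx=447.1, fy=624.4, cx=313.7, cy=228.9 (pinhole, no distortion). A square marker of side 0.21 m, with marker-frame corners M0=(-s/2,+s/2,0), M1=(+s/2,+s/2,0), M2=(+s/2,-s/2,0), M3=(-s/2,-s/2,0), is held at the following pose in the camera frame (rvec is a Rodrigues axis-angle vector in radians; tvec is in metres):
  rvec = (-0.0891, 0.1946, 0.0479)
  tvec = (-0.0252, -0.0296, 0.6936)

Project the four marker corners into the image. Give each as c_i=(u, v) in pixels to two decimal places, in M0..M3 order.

Intrinsics K: fx=447.1, fy=624.4, cx=313.7, cy=228.9
Marker side s = 0.21 m; corners in marker frame (Z=0):
  M0 = (-0.1050, +0.1050, 0)
  M1 = (+0.1050, +0.1050, 0)
  M2 = (+0.1050, -0.1050, 0)
  M3 = (-0.1050, -0.1050, 0)
rvec = (-0.0891, 0.1946, 0.0479), |rvec| = θ = 0.21932 rad = 12.566°
Rodrigues: sinθ=0.21757, 1−cosθ=0.02395; R = I + sinθ·[k]× + (1−cosθ)·[k]×²:
    [+0.98000 -0.05615 +0.19092]
    [+0.03888 +0.99490 +0.09303]
    [-0.19517 -0.08375 +0.97719]
t = (-0.0252, -0.0296, 0.6936) m
M0: Pc = R·M0+t = (-0.13400, +0.07078, +0.70530); u = 447.1·(-0.13400)/0.70530 + 313.7 = 228.7581, v = 624.4·(+0.07078)/0.70530 + 228.9 = 291.5634
M1: Pc = R·M1+t = (+0.07180, +0.07895, +0.66431); u = 447.1·(+0.07180)/0.66431 + 313.7 = 362.0258, v = 624.4·(+0.07895)/0.66431 + 228.9 = 303.1041
M2: Pc = R·M2+t = (+0.08360, -0.12998, +0.68190); u = 447.1·(+0.08360)/0.68190 + 313.7 = 368.5110, v = 624.4·(-0.12998)/0.68190 + 228.9 = 109.8783
M3: Pc = R·M3+t = (-0.12220, -0.13815, +0.72289); u = 447.1·(-0.12220)/0.72289 + 313.7 = 238.1177, v = 624.4·(-0.13815)/0.72289 + 228.9 = 109.5737

c0=(228.76, 291.56) c1=(362.03, 303.10) c2=(368.51, 109.88) c3=(238.12, 109.57)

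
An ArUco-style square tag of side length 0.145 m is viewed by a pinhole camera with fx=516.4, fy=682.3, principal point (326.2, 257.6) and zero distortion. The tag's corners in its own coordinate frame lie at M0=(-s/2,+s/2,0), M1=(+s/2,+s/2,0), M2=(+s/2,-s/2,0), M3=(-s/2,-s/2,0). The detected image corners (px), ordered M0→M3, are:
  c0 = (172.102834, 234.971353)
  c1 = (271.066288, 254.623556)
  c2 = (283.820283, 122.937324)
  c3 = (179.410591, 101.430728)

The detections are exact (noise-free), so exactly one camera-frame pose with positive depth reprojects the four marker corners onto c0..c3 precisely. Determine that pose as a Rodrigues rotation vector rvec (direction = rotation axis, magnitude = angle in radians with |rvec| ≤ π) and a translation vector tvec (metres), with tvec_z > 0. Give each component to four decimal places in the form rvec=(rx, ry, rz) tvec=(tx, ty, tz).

Intrinsics K: fx=516.4, fy=682.3, cx=326.2, cy=257.6
Marker side s = 0.145 m; corners in marker frame (Z=0):
  M0 = (-0.0725, +0.0725, 0)
  M1 = (+0.0725, +0.0725, 0)
  M2 = (+0.0725, -0.0725, 0)
  M3 = (-0.0725, -0.0725, 0)
Detected image corners:
  c0 = (172.102834, 234.971353) px
  c1 = (271.066288, 254.623556) px
  c2 = (283.820283, 122.937324) px
  c3 = (179.410591, 101.430728) px
Planar DLT: solve 8×8 A·h = b for H (H[2,2]=1):
  H  [+709.50889 +15.33018 +226.60632]
  H  [+148.63065 +981.16550 +180.31341]
  H  [+0.03853 +0.37317 +1.00000]
B = K⁻¹H; ‖b₁‖=1.365384, ‖b₂‖=1.365384; λ = 2/(‖b₁‖+‖b₂‖) = 0.732395, sign → tz>0 ⇒ λ=+0.732395
r₁ = λ·B[:,0] = (+0.98845,+0.14889,+0.02822); r₂ = λ·B[:,1] = (-0.15090,+0.95002,+0.27331)
r₃ = r₁×r₂ = (+0.01389,-0.27441,+0.96151); SVD([r₁ r₂ r₃]) → R = UVᵀ:
  R  [+0.98845 -0.15090 +0.01389]
  R  [+0.14889 +0.95002 -0.27441]
  R  [+0.02822 +0.27331 +0.96151]
t = (-0.14125, -0.08296, +0.73239) m
tr R = 2.899979; θ = arccos((tr R − 1)/2) = 0.317594 rad = 18.197°
axis k = ((R−Rᵀ)₃₂, (R−Rᵀ)₁₃, (R−Rᵀ)₂₁) / (2 sinθ) = (+0.876967, -0.022945, +0.480003)
rvec = θ·k = (+0.278520, -0.007287, +0.152446)

rvec=(0.2785, -0.0073, 0.1524) tvec=(-0.1413, -0.0830, 0.7324)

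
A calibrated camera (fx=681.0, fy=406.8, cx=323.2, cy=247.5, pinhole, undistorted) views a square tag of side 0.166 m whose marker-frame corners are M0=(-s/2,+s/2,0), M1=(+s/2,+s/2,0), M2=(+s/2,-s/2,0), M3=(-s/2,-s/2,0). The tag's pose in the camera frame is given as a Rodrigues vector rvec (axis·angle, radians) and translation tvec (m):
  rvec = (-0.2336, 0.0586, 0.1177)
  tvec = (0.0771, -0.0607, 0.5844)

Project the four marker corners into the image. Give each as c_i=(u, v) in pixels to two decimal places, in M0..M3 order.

Intrinsics K: fx=681.0, fy=406.8, cx=323.2, cy=247.5
Marker side s = 0.166 m; corners in marker frame (Z=0):
  M0 = (-0.0830, +0.0830, 0)
  M1 = (+0.0830, +0.0830, 0)
  M2 = (+0.0830, -0.0830, 0)
  M3 = (-0.0830, -0.0830, 0)
rvec = (-0.2336, 0.0586, 0.1177), |rvec| = θ = 0.26806 rad = 15.359°
Rodrigues: sinθ=0.26486, 1−cosθ=0.03571; R = I + sinθ·[k]× + (1−cosθ)·[k]×²:
    [+0.99141 -0.12310 +0.04424]
    [+0.10949 +0.96599 +0.23424]
    [-0.07157 -0.22738 +0.97117]
t = (0.0771, -0.0607, 0.5844) m
M0: Pc = R·M0+t = (-0.01540, +0.01039, +0.57147); u = 681.0·(-0.01540)/0.57147 + 323.2 = 304.8434, v = 406.8·(+0.01039)/0.57147 + 247.5 = 254.8959
M1: Pc = R·M1+t = (+0.14917, +0.02857, +0.55959); u = 681.0·(+0.14917)/0.55959 + 323.2 = 504.7348, v = 406.8·(+0.02857)/0.55959 + 247.5 = 268.2659
M2: Pc = R·M2+t = (+0.16960, -0.13179, +0.59733); u = 681.0·(+0.16960)/0.59733 + 323.2 = 516.5601, v = 406.8·(-0.13179)/0.59733 + 247.5 = 157.7477
M3: Pc = R·M3+t = (+0.00503, -0.14997, +0.60921); u = 681.0·(+0.00503)/0.60921 + 323.2 = 328.8231, v = 406.8·(-0.14997)/0.60921 + 247.5 = 147.3612

c0=(304.84, 254.90) c1=(504.73, 268.27) c2=(516.56, 157.75) c3=(328.82, 147.36)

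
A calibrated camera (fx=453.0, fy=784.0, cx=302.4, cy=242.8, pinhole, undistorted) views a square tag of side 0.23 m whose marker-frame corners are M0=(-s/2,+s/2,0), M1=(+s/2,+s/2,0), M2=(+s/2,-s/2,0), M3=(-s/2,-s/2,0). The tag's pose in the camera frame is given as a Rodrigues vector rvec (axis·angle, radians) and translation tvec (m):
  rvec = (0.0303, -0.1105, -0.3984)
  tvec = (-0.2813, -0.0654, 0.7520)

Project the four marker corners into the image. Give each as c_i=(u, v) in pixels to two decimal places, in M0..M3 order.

c0=(94.61, 332.37) c1=(224.89, 238.57) c2=(170.70, 19.27) c3=(36.61, 107.61)

Intrinsics K: fx=453.0, fy=784.0, cx=302.4, cy=242.8
Marker side s = 0.23 m; corners in marker frame (Z=0):
  M0 = (-0.1150, +0.1150, 0)
  M1 = (+0.1150, +0.1150, 0)
  M2 = (+0.1150, -0.1150, 0)
  M3 = (-0.1150, -0.1150, 0)
rvec = (0.0303, -0.1105, -0.3984), |rvec| = θ = 0.41455 rad = 23.752°
Rodrigues: sinθ=0.40278, 1−cosθ=0.08470; R = I + sinθ·[k]× + (1−cosθ)·[k]×²:
    [+0.91575 +0.38544 -0.11331]
    [-0.38874 +0.92132 -0.00774]
    [+0.10141 +0.05114 +0.99353]
t = (-0.2813, -0.0654, 0.7520) m
M0: Pc = R·M0+t = (-0.34229, +0.08526, +0.74622); u = 453.0·(-0.34229)/0.74622 + 302.4 = 94.6115, v = 784.0·(+0.08526)/0.74622 + 242.8 = 332.3727
M1: Pc = R·M1+t = (-0.13166, -0.00415, +0.76954); u = 453.0·(-0.13166)/0.76954 + 302.4 = 224.8949, v = 784.0·(-0.00415)/0.76954 + 242.8 = 238.5686
M2: Pc = R·M2+t = (-0.22031, -0.21606, +0.75778); u = 453.0·(-0.22031)/0.75778 + 302.4 = 170.6969, v = 784.0·(-0.21606)/0.75778 + 242.8 = 19.2686
M3: Pc = R·M3+t = (-0.43094, -0.12665, +0.73446); u = 453.0·(-0.43094)/0.73446 + 302.4 = 36.6059, v = 784.0·(-0.12665)/0.73446 + 242.8 = 107.6104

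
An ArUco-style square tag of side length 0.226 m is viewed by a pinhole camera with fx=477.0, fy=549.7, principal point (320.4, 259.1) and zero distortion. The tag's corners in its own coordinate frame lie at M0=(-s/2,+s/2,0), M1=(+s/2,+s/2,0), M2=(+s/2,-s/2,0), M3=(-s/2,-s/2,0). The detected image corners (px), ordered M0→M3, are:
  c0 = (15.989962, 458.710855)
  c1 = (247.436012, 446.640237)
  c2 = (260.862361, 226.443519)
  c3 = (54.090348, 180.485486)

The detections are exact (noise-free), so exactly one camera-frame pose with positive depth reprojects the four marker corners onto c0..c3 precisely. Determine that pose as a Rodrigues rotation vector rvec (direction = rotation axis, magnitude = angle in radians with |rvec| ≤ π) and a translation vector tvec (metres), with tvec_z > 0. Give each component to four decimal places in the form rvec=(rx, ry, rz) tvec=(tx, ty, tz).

rvec=(-0.1728, -0.5802, 0.0991) tvec=(-0.1727, 0.0598, 0.5079)

Intrinsics K: fx=477.0, fy=549.7, cx=320.4, cy=259.1
Marker side s = 0.226 m; corners in marker frame (Z=0):
  M0 = (-0.1130, +0.1130, 0)
  M1 = (+0.1130, +0.1130, 0)
  M2 = (+0.1130, -0.1130, 0)
  M3 = (-0.1130, -0.1130, 0)
Detected image corners:
  c0 = (15.989962, 458.710855) px
  c1 = (247.436012, 446.640237) px
  c2 = (260.862361, 226.443519) px
  c3 = (54.090348, 180.485486) px
Planar DLT: solve 8×8 A·h = b for H (H[2,2]=1):
  H  [+1119.85618 -161.58358 +158.20904]
  H  [+426.75811 +964.64351 +323.81265]
  H  [+1.05574 -0.37414 +1.00000]
B = K⁻¹H; ‖b₁‖=1.969056, ‖b₂‖=1.969056; λ = 2/(‖b₁‖+‖b₂‖) = 0.507858, sign → tz>0 ⇒ λ=+0.507858
r₁ = λ·B[:,0] = (+0.83216,+0.14155,+0.53617); r₂ = λ·B[:,1] = (-0.04441,+0.98078,-0.19001)
r₃ = r₁×r₂ = (-0.55276,+0.13431,+0.82245); SVD([r₁ r₂ r₃]) → R = UVᵀ:
  R  [+0.83216 -0.04441 -0.55276]
  R  [+0.14155 +0.98078 +0.13431]
  R  [+0.53617 -0.19001 +0.82245]
t = (-0.17268, +0.05979, +0.50786) m
tr R = 2.635383; θ = arccos((tr R − 1)/2) = 0.613407 rad = 35.146°
axis k = ((R−Rᵀ)₃₂, (R−Rᵀ)₁₃, (R−Rᵀ)₂₁) / (2 sinθ) = (-0.281695, -0.945812, +0.161519)
rvec = θ·k = (-0.172794, -0.580168, +0.099077)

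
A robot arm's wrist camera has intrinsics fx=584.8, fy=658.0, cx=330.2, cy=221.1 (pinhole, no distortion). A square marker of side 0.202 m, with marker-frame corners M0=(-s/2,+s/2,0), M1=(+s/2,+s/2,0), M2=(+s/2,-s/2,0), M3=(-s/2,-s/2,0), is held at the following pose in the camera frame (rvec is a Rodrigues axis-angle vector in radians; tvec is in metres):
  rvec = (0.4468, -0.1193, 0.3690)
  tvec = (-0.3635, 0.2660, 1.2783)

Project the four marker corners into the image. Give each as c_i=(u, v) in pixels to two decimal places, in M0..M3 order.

c0=(107.45, 382.16) c1=(195.76, 409.46) c2=(222.24, 333.08) c3=(128.92, 301.54)

Intrinsics K: fx=584.8, fy=658.0, cx=330.2, cy=221.1
Marker side s = 0.202 m; corners in marker frame (Z=0):
  M0 = (-0.1010, +0.1010, 0)
  M1 = (+0.1010, +0.1010, 0)
  M2 = (+0.1010, -0.1010, 0)
  M3 = (-0.1010, -0.1010, 0)
rvec = (0.4468, -0.1193, 0.3690), |rvec| = θ = 0.59163 rad = 33.898°
Rodrigues: sinθ=0.55771, 1−cosθ=0.16997; R = I + sinθ·[k]× + (1−cosθ)·[k]×²:
    [+0.92697 -0.37373 -0.03240]
    [+0.32196 +0.83694 -0.44256]
    [+0.19252 +0.39981 +0.89615]
t = (-0.3635, 0.2660, 1.2783) m
M0: Pc = R·M0+t = (-0.49487, +0.31801, +1.29924); u = 584.8·(-0.49487)/1.29924 + 330.2 = 107.4534, v = 658.0·(+0.31801)/1.29924 + 221.1 = 382.1581
M1: Pc = R·M1+t = (-0.30762, +0.38305, +1.33813); u = 584.8·(-0.30762)/1.33813 + 330.2 = 195.7599, v = 658.0·(+0.38305)/1.33813 + 221.1 = 409.4581
M2: Pc = R·M2+t = (-0.23213, +0.21399, +1.25736); u = 584.8·(-0.23213)/1.25736 + 330.2 = 222.2367, v = 658.0·(+0.21399)/1.25736 + 221.1 = 333.0830
M3: Pc = R·M3+t = (-0.41938, +0.14895, +1.21847); u = 584.8·(-0.41938)/1.21847 + 330.2 = 128.9222, v = 658.0·(+0.14895)/1.21847 + 221.1 = 301.5360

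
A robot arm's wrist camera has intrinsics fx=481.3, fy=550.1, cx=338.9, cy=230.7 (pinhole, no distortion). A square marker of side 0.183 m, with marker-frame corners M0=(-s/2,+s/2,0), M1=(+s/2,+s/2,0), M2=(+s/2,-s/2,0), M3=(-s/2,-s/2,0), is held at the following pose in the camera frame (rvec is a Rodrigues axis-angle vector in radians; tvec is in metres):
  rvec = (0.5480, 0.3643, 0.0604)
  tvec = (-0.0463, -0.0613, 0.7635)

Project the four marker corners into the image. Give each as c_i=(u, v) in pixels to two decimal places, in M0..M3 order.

c0=(265.54, 232.57) c1=(365.29, 252.33) c2=(363.80, 130.17) c3=(251.44, 117.55)

Intrinsics K: fx=481.3, fy=550.1, cx=338.9, cy=230.7
Marker side s = 0.183 m; corners in marker frame (Z=0):
  M0 = (-0.0915, +0.0915, 0)
  M1 = (+0.0915, +0.0915, 0)
  M2 = (+0.0915, -0.0915, 0)
  M3 = (-0.0915, -0.0915, 0)
rvec = (0.5480, 0.3643, 0.0604), |rvec| = θ = 0.66081 rad = 37.861°
Rodrigues: sinθ=0.61375, 1−cosθ=0.21050; R = I + sinθ·[k]× + (1−cosθ)·[k]×²:
    [+0.93426 +0.04014 +0.35432]
    [+0.15234 +0.85347 -0.49837]
    [-0.32240 +0.51959 +0.79126]
t = (-0.0463, -0.0613, 0.7635) m
M0: Pc = R·M0+t = (-0.12811, +0.00285, +0.84054); u = 481.3·(-0.12811)/0.84054 + 338.9 = 265.5420, v = 550.1·(+0.00285)/0.84054 + 230.7 = 232.5678
M1: Pc = R·M1+t = (+0.04286, +0.03073, +0.78154); u = 481.3·(+0.04286)/0.78154 + 338.9 = 365.2933, v = 550.1·(+0.03073)/0.78154 + 230.7 = 252.3310
M2: Pc = R·M2+t = (+0.03551, -0.12545, +0.68646); u = 481.3·(+0.03551)/0.68646 + 338.9 = 363.7990, v = 550.1·(-0.12545)/0.68646 + 230.7 = 130.1662
M3: Pc = R·M3+t = (-0.13546, -0.15333, +0.74546); u = 481.3·(-0.13546)/0.74546 + 338.9 = 251.4425, v = 550.1·(-0.15333)/0.74546 + 230.7 = 117.5510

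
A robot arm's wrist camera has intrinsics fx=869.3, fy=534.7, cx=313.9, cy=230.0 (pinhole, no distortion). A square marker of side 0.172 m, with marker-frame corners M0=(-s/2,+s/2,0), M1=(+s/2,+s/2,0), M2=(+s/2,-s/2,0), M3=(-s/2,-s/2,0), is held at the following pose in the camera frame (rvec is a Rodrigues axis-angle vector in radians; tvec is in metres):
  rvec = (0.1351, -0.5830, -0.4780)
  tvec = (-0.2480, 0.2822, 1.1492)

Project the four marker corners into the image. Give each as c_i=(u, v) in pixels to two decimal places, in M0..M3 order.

Intrinsics K: fx=869.3, fy=534.7, cx=313.9, cy=230.0
Marker side s = 0.172 m; corners in marker frame (Z=0):
  M0 = (-0.0860, +0.0860, 0)
  M1 = (+0.0860, +0.0860, 0)
  M2 = (+0.0860, -0.0860, 0)
  M3 = (-0.0860, -0.0860, 0)
rvec = (0.1351, -0.5830, -0.4780), |rvec| = θ = 0.76591 rad = 43.884°
Rodrigues: sinθ=0.69320, 1−cosθ=0.27925; R = I + sinθ·[k]× + (1−cosθ)·[k]×²:
    [+0.72944 +0.39512 -0.55839]
    [-0.47011 +0.88255 +0.01038]
    [+0.49691 +0.25493 +0.82951]
t = (-0.2480, 0.2822, 1.1492) m
M0: Pc = R·M0+t = (-0.27675, +0.39853, +1.12839); u = 869.3·(-0.27675)/1.12839 + 313.9 = 100.6939, v = 534.7·(+0.39853)/1.12839 + 230.0 = 418.8471
M1: Pc = R·M1+t = (-0.15129, +0.31767, +1.21386); u = 869.3·(-0.15129)/1.21386 + 313.9 = 205.5558, v = 534.7·(+0.31767)/1.21386 + 230.0 = 369.9322
M2: Pc = R·M2+t = (-0.21925, +0.16587, +1.17001); u = 869.3·(-0.21925)/1.17001 + 313.9 = 151.0012, v = 534.7·(+0.16587)/1.17001 + 230.0 = 305.8040
M3: Pc = R·M3+t = (-0.34471, +0.24673, +1.08454); u = 869.3·(-0.34471)/1.08454 + 313.9 = 37.6005, v = 534.7·(+0.24673)/1.08454 + 230.0 = 351.6429

c0=(100.69, 418.85) c1=(205.56, 369.93) c2=(151.00, 305.80) c3=(37.60, 351.64)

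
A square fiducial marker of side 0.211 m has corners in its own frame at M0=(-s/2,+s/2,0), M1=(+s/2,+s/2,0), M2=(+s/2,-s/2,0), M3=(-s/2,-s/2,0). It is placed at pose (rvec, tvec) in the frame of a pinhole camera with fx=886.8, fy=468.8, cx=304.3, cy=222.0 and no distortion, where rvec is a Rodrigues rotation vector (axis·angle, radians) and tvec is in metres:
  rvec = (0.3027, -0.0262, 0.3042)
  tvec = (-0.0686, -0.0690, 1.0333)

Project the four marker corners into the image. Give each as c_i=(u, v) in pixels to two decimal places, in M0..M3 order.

Intrinsics K: fx=886.8, fy=468.8, cx=304.3, cy=222.0
Marker side s = 0.211 m; corners in marker frame (Z=0):
  M0 = (-0.1055, +0.1055, 0)
  M1 = (+0.1055, +0.1055, 0)
  M2 = (+0.1055, -0.1055, 0)
  M3 = (-0.1055, -0.1055, 0)
rvec = (0.3027, -0.0262, 0.3042), |rvec| = θ = 0.42994 rad = 24.634°
Rodrigues: sinθ=0.41682, 1−cosθ=0.09101; R = I + sinθ·[k]× + (1−cosθ)·[k]×²:
    [+0.95410 -0.29882 +0.01994]
    [+0.29101 +0.90933 -0.29738]
    [+0.07074 +0.28954 +0.95455]
t = (-0.0686, -0.0690, 1.0333) m
M0: Pc = R·M0+t = (-0.20078, -0.00377, +1.05638); u = 886.8·(-0.20078)/1.05638 + 304.3 = 135.7490, v = 468.8·(-0.00377)/1.05638 + 222.0 = 220.3281
M1: Pc = R·M1+t = (+0.00053, +0.05764, +1.07131); u = 886.8·(+0.00053)/1.07131 + 304.3 = 304.7406, v = 468.8·(+0.05764)/1.07131 + 222.0 = 247.2211
M2: Pc = R·M2+t = (+0.06358, -0.13423, +1.01022); u = 886.8·(+0.06358)/1.01022 + 304.3 = 360.1153, v = 468.8·(-0.13423)/1.01022 + 222.0 = 159.7082
M3: Pc = R·M3+t = (-0.13773, -0.19564, +0.99529); u = 886.8·(-0.13773)/0.99529 + 304.3 = 181.5811, v = 468.8·(-0.19564)/0.99529 + 222.0 = 129.8522

c0=(135.75, 220.33) c1=(304.74, 247.22) c2=(360.12, 159.71) c3=(181.58, 129.85)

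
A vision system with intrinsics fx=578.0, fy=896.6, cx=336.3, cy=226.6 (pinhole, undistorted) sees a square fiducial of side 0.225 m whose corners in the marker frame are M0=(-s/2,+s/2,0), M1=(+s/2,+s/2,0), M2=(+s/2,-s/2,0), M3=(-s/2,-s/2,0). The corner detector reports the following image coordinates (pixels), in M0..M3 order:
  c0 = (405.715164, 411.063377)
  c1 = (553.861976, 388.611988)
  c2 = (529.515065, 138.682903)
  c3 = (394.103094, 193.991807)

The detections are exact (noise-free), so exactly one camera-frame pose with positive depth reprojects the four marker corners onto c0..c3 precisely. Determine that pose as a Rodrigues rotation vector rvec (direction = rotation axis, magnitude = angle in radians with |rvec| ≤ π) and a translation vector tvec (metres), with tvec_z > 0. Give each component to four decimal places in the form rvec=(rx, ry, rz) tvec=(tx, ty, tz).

rvec=(-0.2431, 0.6442, -0.1387) tvec=(0.1895, 0.0511, 0.8506)

Intrinsics K: fx=578.0, fy=896.6, cx=336.3, cy=226.6
Marker side s = 0.225 m; corners in marker frame (Z=0):
  M0 = (-0.1125, +0.1125, 0)
  M1 = (+0.1125, +0.1125, 0)
  M2 = (+0.1125, -0.1125, 0)
  M3 = (-0.1125, -0.1125, 0)
Detected image corners:
  c0 = (405.715164, 411.063377) px
  c1 = (553.861976, 388.611988) px
  c2 = (529.515065, 138.682903) px
  c3 = (394.103094, 193.991807) px
Planar DLT: solve 8×8 A·h = b for H (H[2,2]=1):
  H  [+310.13203 -69.74089 +465.07827]
  H  [-367.18690 +943.52732 +280.45462]
  H  [-0.67757 -0.31328 +1.00000]
B = K⁻¹H; ‖b₁‖=1.175700, ‖b₂‖=1.175700; λ = 2/(‖b₁‖+‖b₂‖) = 0.850557, sign → tz>0 ⇒ λ=+0.850557
r₁ = λ·B[:,0] = (+0.79170,-0.20268,-0.57632); r₂ = λ·B[:,1] = (+0.05241,+0.96242,-0.26646)
r₃ = r₁×r₂ = (+0.60866,+0.18075,+0.77257); SVD([r₁ r₂ r₃]) → R = UVᵀ:
  R  [+0.79170 +0.05241 +0.60866]
  R  [-0.20268 +0.96242 +0.18075]
  R  [-0.57632 -0.26646 +0.77257]
t = (+0.18950, +0.05109, +0.85056) m
tr R = 2.526680; θ = arccos((tr R − 1)/2) = 0.702329 rad = 40.240°
axis k = ((R−Rᵀ)₃₂, (R−Rᵀ)₁₃, (R−Rᵀ)₂₁) / (2 sinθ) = (-0.346145, +0.917171, -0.197437)
rvec = θ·k = (-0.243108, +0.644155, -0.138666)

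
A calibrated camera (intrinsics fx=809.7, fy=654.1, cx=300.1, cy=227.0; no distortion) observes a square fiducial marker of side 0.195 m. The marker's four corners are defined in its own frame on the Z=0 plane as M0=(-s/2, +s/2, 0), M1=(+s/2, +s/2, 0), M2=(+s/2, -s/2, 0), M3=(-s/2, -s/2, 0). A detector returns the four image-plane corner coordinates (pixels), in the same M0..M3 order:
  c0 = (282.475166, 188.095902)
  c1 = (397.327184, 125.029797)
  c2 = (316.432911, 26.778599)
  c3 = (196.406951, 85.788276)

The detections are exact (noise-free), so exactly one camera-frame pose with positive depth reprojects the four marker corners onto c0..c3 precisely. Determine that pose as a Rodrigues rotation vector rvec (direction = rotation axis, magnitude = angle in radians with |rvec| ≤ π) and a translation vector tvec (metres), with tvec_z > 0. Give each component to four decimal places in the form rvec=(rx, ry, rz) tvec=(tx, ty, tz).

Intrinsics K: fx=809.7, fy=654.1, cx=300.1, cy=227.0
Marker side s = 0.195 m; corners in marker frame (Z=0):
  M0 = (-0.0975, +0.0975, 0)
  M1 = (+0.0975, +0.0975, 0)
  M2 = (+0.0975, -0.0975, 0)
  M3 = (-0.0975, -0.0975, 0)
Detected image corners:
  c0 = (282.475166, 188.095902) px
  c1 = (397.327184, 125.029797) px
  c2 = (316.432911, 26.778599) px
  c3 = (196.406951, 85.788276) px
Planar DLT: solve 8×8 A·h = b for H (H[2,2]=1):
  H  [+673.97171 +444.12832 +299.76197]
  H  [-287.44572 +519.83821 +105.97444]
  H  [+0.24078 +0.05477 +1.00000]
B = K⁻¹H; ‖b₁‖=0.940086, ‖b₂‖=0.940086; λ = 2/(‖b₁‖+‖b₂‖) = 1.063732, sign → tz>0 ⇒ λ=+1.063732
r₁ = λ·B[:,0] = (+0.79049,-0.55635,+0.25613); r₂ = λ·B[:,1] = (+0.56187,+0.82517,+0.05826)
r₃ = r₁×r₂ = (-0.24376,+0.09785,+0.96489); SVD([r₁ r₂ r₃]) → R = UVᵀ:
  R  [+0.79049 +0.56187 -0.24376]
  R  [-0.55635 +0.82517 +0.09785]
  R  [+0.25613 +0.05826 +0.96489]
t = (-0.00044, -0.19682, +1.06373) m
tr R = 2.580547; θ = arccos((tr R − 1)/2) = 0.659541 rad = 37.789°
axis k = ((R−Rᵀ)₃₂, (R−Rᵀ)₁₃, (R−Rᵀ)₂₁) / (2 sinθ) = (-0.032306, -0.407903, -0.912454)
rvec = θ·k = (-0.021307, -0.269028, -0.601800)

rvec=(-0.0213, -0.2690, -0.6018) tvec=(-0.0004, -0.1968, 1.0637)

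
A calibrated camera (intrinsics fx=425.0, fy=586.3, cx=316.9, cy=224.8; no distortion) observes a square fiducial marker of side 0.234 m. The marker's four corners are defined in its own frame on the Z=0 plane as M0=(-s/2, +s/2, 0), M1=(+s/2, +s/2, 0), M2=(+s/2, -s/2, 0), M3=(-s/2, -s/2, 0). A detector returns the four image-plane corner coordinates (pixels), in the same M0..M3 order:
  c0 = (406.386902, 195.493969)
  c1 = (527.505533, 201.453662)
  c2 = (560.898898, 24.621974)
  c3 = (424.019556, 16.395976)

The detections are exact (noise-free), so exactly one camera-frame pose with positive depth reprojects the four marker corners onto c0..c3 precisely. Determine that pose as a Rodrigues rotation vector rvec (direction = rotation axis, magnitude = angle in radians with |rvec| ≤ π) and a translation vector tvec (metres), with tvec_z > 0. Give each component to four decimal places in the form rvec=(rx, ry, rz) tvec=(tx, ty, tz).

rvec=(0.4173, -0.0180, 0.0390) tvec=(0.2923, -0.1434, 0.7656)

Intrinsics K: fx=425.0, fy=586.3, cx=316.9, cy=224.8
Marker side s = 0.234 m; corners in marker frame (Z=0):
  M0 = (-0.1170, +0.1170, 0)
  M1 = (+0.1170, +0.1170, 0)
  M2 = (+0.1170, -0.1170, 0)
  M3 = (-0.1170, -0.1170, 0)
Detected image corners:
  c0 = (406.386902, 195.493969) px
  c1 = (527.505533, 201.453662) px
  c2 = (560.898898, 24.621974) px
  c3 = (424.019556, 16.395976) px
Planar DLT: solve 8×8 A·h = b for H (H[2,2]=1):
  H  [+565.19204 +144.46689 +479.16527]
  H  [+33.66317 +818.40486 +115.00970]
  H  [+0.03335 +0.52872 +1.00000]
B = K⁻¹H; ‖b₁‖=1.306186, ‖b₂‖=1.306186; λ = 2/(‖b₁‖+‖b₂‖) = 0.765588, sign → tz>0 ⇒ λ=+0.765588
r₁ = λ·B[:,0] = (+0.99909,+0.03417,+0.02553); r₂ = λ·B[:,1] = (-0.04158,+0.91347,+0.40478)
r₃ = r₁×r₂ = (-0.00949,-0.40547,+0.91406); SVD([r₁ r₂ r₃]) → R = UVᵀ:
  R  [+0.99909 -0.04158 -0.00949]
  R  [+0.03417 +0.91347 -0.40547]
  R  [+0.02553 +0.40478 +0.91406]
t = (+0.29230, -0.14336, +0.76559) m
tr R = 2.826614; θ = arccos((tr R − 1)/2) = 0.419464 rad = 24.034°
axis k = ((R−Rᵀ)₃₂, (R−Rᵀ)₁₃, (R−Rᵀ)₂₁) / (2 sinθ) = (+0.994737, -0.042997, +0.092999)
rvec = θ·k = (+0.417257, -0.018036, +0.039010)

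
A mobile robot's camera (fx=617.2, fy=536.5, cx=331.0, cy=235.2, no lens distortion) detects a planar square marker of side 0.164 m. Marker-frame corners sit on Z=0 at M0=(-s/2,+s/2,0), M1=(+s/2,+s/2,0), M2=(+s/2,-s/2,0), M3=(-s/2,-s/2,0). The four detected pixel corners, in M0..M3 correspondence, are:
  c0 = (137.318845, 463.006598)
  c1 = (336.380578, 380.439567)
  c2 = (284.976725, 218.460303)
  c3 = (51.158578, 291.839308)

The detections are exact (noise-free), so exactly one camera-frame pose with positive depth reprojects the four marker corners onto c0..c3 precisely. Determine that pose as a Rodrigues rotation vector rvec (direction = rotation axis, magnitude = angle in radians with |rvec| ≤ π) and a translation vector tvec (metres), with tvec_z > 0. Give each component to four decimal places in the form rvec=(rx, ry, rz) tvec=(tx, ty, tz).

rvec=(0.3014, -0.3734, -0.2997) tvec=(-0.0873, 0.0887, 0.4479)

Intrinsics K: fx=617.2, fy=536.5, cx=331.0, cy=235.2
Marker side s = 0.164 m; corners in marker frame (Z=0):
  M0 = (-0.0820, +0.0820, 0)
  M1 = (+0.0820, +0.0820, 0)
  M2 = (+0.0820, -0.0820, 0)
  M3 = (-0.0820, -0.0820, 0)
Detected image corners:
  c0 = (137.318845, 463.006598) px
  c1 = (336.380578, 380.439567) px
  c2 = (284.976725, 218.460303) px
  c3 = (51.158578, 291.839308) px
Planar DLT: solve 8×8 A·h = b for H (H[2,2]=1):
  H  [+1453.21372 +567.12328 +210.73885]
  H  [-243.06760 +1271.08402 +341.41071]
  H  [+0.69177 +0.75932 +1.00000]
B = K⁻¹H; ‖b₁‖=2.232710, ‖b₂‖=2.232710; λ = 2/(‖b₁‖+‖b₂‖) = 0.447886, sign → tz>0 ⇒ λ=+0.447886
r₁ = λ·B[:,0] = (+0.88840,-0.33875,+0.30984); r₂ = λ·B[:,1] = (+0.22916,+0.91204,+0.34009)
r₃ = r₁×r₂ = (-0.39779,-0.23113,+0.88789); SVD([r₁ r₂ r₃]) → R = UVᵀ:
  R  [+0.88840 +0.22916 -0.39779]
  R  [-0.33875 +0.91204 -0.23113]
  R  [+0.30984 +0.34009 +0.88789]
t = (-0.08727, +0.08867, +0.44789) m
tr R = 2.688326; θ = arccos((tr R − 1)/2) = 0.565794 rad = 32.418°
axis k = ((R−Rᵀ)₃₂, (R−Rᵀ)₁₃, (R−Rᵀ)₂₁) / (2 sinθ) = (+0.532772, -0.659994, -0.529682)
rvec = θ·k = (+0.301439, -0.373420, -0.299691)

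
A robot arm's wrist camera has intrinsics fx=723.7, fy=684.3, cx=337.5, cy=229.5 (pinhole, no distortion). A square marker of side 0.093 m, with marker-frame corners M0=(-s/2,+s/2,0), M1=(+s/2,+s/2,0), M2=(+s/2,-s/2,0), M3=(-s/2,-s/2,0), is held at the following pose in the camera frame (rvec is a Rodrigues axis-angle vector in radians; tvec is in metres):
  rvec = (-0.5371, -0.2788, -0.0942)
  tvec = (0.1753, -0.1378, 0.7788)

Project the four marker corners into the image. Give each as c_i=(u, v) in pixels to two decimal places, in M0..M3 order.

c0=(472.21, 139.88) c1=(551.37, 141.67) c2=(526.08, 79.75) c3=(450.66, 75.98)

Intrinsics K: fx=723.7, fy=684.3, cx=337.5, cy=229.5
Marker side s = 0.093 m; corners in marker frame (Z=0):
  M0 = (-0.0465, +0.0465, 0)
  M1 = (+0.0465, +0.0465, 0)
  M2 = (+0.0465, -0.0465, 0)
  M3 = (-0.0465, -0.0465, 0)
rvec = (-0.5371, -0.2788, -0.0942), |rvec| = θ = 0.61244 rad = 35.090°
Rodrigues: sinθ=0.57486, 1−cosθ=0.18175; R = I + sinθ·[k]× + (1−cosθ)·[k]×²:
    [+0.95804 +0.16098 -0.23718]
    [-0.01586 +0.85591 +0.51687]
    [+0.28621 -0.49142 +0.82255]
t = (0.1753, -0.1378, 0.7788) m
M0: Pc = R·M0+t = (+0.13824, -0.09726, +0.74264); u = 723.7·(+0.13824)/0.74264 + 337.5 = 472.2114, v = 684.3·(-0.09726)/0.74264 + 229.5 = 139.8782
M1: Pc = R·M1+t = (+0.22733, -0.09874, +0.76926); u = 723.7·(+0.22733)/0.76926 + 337.5 = 551.3709, v = 684.3·(-0.09874)/0.76926 + 229.5 = 141.6672
M2: Pc = R·M2+t = (+0.21236, -0.17834, +0.81496); u = 723.7·(+0.21236)/0.81496 + 337.5 = 526.0824, v = 684.3·(-0.17834)/0.81496 + 229.5 = 79.7548
M3: Pc = R·M3+t = (+0.12327, -0.17686, +0.78834); u = 723.7·(+0.12327)/0.78834 + 337.5 = 450.6582, v = 684.3·(-0.17686)/0.78834 + 229.5 = 75.9791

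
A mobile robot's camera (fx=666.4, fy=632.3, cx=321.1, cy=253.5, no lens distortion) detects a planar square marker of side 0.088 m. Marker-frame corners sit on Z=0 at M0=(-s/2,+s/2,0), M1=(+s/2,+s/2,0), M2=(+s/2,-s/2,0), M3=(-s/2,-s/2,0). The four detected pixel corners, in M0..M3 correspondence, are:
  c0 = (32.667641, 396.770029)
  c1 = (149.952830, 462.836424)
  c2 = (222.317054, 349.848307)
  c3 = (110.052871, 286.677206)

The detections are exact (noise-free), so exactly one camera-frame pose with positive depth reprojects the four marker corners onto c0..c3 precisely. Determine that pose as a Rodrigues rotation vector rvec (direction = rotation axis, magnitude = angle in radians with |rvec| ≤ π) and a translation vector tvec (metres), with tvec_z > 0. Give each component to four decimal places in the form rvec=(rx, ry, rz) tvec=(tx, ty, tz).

Intrinsics K: fx=666.4, fy=632.3, cx=321.1, cy=253.5
Marker side s = 0.088 m; corners in marker frame (Z=0):
  M0 = (-0.0440, +0.0440, 0)
  M1 = (+0.0440, +0.0440, 0)
  M2 = (+0.0440, -0.0440, 0)
  M3 = (-0.0440, -0.0440, 0)
Detected image corners:
  c0 = (32.667641, 396.770029) px
  c1 = (149.952830, 462.836424) px
  c2 = (222.317054, 349.848307) px
  c3 = (110.052871, 286.677206) px
Planar DLT: solve 8×8 A·h = b for H (H[2,2]=1):
  H  [+1302.97814 -915.28365 +129.55914]
  H  [+732.04902 +1080.32735 +372.79782]
  H  [-0.00506 -0.50042 +1.00000]
B = K⁻¹H; ‖b₁‖=2.275449, ‖b₂‖=2.275449; λ = 2/(‖b₁‖+‖b₂‖) = 0.439474, sign → tz>0 ⇒ λ=+0.439474
r₁ = λ·B[:,0] = (+0.86035,+0.50969,-0.00222); r₂ = λ·B[:,1] = (-0.49764,+0.83904,-0.21992)
r₃ = r₁×r₂ = (-0.11023,+0.19032,+0.97551); SVD([r₁ r₂ r₃]) → R = UVᵀ:
  R  [+0.86035 -0.49764 -0.11023]
  R  [+0.50969 +0.83904 +0.19032]
  R  [-0.00222 -0.21992 +0.97551]
t = (-0.12632, +0.08292, +0.43947) m
tr R = 2.674909; θ = arccos((tr R − 1)/2) = 0.578188 rad = 33.128°
axis k = ((R−Rᵀ)₃₂, (R−Rᵀ)₁₃, (R−Rᵀ)₂₁) / (2 sinθ) = (-0.375329, -0.098812, +0.921610)
rvec = θ·k = (-0.217010, -0.057132, +0.532864)

rvec=(-0.2170, -0.0571, 0.5329) tvec=(-0.1263, 0.0829, 0.4395)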